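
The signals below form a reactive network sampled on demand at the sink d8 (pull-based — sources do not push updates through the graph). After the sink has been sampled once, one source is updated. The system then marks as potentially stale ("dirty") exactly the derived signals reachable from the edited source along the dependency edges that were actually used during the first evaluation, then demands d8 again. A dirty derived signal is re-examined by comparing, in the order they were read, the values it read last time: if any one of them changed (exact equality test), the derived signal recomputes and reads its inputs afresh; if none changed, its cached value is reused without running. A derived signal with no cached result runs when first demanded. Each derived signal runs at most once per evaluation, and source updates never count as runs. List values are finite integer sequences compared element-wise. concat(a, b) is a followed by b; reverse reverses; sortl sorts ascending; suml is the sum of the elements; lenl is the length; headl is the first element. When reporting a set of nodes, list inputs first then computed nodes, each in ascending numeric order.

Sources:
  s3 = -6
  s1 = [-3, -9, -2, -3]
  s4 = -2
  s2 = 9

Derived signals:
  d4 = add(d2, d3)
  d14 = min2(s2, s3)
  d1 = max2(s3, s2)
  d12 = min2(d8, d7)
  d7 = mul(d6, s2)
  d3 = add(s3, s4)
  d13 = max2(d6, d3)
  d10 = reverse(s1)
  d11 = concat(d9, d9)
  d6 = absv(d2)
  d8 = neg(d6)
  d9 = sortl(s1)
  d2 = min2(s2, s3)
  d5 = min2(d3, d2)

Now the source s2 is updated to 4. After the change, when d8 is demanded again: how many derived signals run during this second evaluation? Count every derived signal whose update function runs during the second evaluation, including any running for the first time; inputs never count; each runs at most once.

Initial pass — values computed on the first demand:
  d2 = min2(9, -6) = -6
  d6 = absv(-6) = 6
  d8 = neg(6) = -6

Second demand — change propagation:
  d2: re-runs because s2 9->4; new result -6 (unchanged).
  d6: re-examined; everything it read last time is the same (d2 unchanged) — cache 6 kept, no run.
  d8: re-examined; everything it read last time is the same (d6 unchanged) — cache -6 kept, no run.

The important point: d2 recomputes to an identical value, and the output ends up unchanged.

Run set: d2 (1 run).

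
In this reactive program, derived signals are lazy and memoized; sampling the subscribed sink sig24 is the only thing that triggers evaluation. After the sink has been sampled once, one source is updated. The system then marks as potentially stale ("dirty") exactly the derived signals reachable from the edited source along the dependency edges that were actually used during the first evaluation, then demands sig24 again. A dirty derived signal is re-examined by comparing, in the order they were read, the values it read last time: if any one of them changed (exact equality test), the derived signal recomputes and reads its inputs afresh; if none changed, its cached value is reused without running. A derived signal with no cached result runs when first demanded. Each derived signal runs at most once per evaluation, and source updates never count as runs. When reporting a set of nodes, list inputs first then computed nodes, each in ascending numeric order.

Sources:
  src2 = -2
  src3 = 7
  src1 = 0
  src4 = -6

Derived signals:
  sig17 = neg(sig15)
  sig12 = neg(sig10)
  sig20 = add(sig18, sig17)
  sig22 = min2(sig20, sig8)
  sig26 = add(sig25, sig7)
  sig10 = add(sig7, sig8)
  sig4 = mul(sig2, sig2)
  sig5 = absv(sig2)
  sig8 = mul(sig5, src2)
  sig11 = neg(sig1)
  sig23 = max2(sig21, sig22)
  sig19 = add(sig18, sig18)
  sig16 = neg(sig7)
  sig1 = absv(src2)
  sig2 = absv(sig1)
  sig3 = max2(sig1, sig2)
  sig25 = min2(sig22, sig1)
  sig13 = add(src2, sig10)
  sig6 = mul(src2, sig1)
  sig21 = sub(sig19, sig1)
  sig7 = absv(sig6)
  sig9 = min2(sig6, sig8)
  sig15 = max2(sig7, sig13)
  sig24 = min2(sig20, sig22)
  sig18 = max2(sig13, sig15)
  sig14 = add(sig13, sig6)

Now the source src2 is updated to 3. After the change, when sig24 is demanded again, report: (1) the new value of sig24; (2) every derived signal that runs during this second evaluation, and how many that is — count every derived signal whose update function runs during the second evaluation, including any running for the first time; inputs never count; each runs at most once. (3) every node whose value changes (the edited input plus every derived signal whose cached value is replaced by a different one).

Demanding sig24 again yields 0.
14 derived signals run: sig1, sig2, sig5, sig6, sig7, sig8, sig10, sig13, sig15, sig17, sig18, sig20, sig22, sig24.
The nodes whose values change: src2, sig1, sig2, sig5, sig6, sig7, sig8, sig10, sig13, sig15, sig17, sig18, sig22, sig24.

First demand of the output computes:
  sig1 = absv(-2) = 2
  sig2 = absv(2) = 2
  sig5 = absv(2) = 2
  sig6 = mul(-2, 2) = -4
  sig7 = absv(-4) = 4
  sig8 = mul(2, -2) = -4
  sig10 = add(4, -4) = 0
  sig13 = add(-2, 0) = -2
  sig15 = max2(4, -2) = 4
  sig17 = neg(4) = -4
  sig18 = max2(-2, 4) = 4
  sig20 = add(4, -4) = 0
  sig22 = min2(0, -4) = -4
  sig24 = min2(0, -4) = -4

After the edit, cleaning proceeds:
  sig1: a read changed (src2 -2->3) — executes, giving 3.
  sig2: a read changed (sig1 2->3) — executes, giving 3.
  sig5: a read changed (sig2 2->3) — executes, giving 3.
  sig6: a read changed (src2 -2->3; sig1 2->3) — executes, giving 9.
  sig7: a read changed (sig6 -4->9) — executes, giving 9.
  sig8: a read changed (sig5 2->3; src2 -2->3) — executes, giving 9.
  sig10: a read changed (sig7 4->9; sig8 -4->9) — executes, giving 18.
  sig13: a read changed (src2 -2->3; sig10 0->18) — executes, giving 21.
  sig15: a read changed (sig7 4->9; sig13 -2->21) — executes, giving 21.
  sig17: a read changed (sig15 4->21) — executes, giving -21.
  sig18: a read changed (sig13 -2->21; sig15 4->21) — executes, giving 21.
  sig20: a read changed (sig18 4->21; sig17 -4->-21) — executes, giving 0 — identical to its old value.
  sig22: a read changed (sig8 -4->9) — executes, giving 0.
  sig24: a read changed (sig22 -4->0) — executes, giving 0.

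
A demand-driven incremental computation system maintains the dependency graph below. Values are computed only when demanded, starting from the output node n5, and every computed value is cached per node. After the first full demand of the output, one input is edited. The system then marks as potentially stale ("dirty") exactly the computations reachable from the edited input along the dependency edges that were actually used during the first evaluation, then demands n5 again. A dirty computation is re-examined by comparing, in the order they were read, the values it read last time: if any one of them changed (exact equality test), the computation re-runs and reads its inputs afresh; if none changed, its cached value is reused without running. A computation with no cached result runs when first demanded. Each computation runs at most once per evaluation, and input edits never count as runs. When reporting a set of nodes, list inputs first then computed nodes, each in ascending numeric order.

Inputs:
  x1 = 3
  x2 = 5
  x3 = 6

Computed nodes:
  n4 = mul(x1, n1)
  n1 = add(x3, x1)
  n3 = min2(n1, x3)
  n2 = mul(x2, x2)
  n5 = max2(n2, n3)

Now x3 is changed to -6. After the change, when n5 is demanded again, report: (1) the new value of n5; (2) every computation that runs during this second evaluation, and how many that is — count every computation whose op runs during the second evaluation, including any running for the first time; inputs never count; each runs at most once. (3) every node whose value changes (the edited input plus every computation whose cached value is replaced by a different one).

New value of n5: 25.
Computations that run: n1, n3, n5 — 3 in total.
Values that change: x3, n1, n3.

First evaluation (everything demanded from the output):
  n1 = add(6, 3) = 9
  n2 = mul(5, 5) = 25
  n3 = min2(9, 6) = 6
  n5 = max2(25, 6) = 25

Propagation after the edit:
  n1: runs — x3 6->-6; result -3.
  n3: runs — n1 9->-3; x3 6->-6; result -6.
  n5: runs — n3 6->-6; result 25 (same value as before).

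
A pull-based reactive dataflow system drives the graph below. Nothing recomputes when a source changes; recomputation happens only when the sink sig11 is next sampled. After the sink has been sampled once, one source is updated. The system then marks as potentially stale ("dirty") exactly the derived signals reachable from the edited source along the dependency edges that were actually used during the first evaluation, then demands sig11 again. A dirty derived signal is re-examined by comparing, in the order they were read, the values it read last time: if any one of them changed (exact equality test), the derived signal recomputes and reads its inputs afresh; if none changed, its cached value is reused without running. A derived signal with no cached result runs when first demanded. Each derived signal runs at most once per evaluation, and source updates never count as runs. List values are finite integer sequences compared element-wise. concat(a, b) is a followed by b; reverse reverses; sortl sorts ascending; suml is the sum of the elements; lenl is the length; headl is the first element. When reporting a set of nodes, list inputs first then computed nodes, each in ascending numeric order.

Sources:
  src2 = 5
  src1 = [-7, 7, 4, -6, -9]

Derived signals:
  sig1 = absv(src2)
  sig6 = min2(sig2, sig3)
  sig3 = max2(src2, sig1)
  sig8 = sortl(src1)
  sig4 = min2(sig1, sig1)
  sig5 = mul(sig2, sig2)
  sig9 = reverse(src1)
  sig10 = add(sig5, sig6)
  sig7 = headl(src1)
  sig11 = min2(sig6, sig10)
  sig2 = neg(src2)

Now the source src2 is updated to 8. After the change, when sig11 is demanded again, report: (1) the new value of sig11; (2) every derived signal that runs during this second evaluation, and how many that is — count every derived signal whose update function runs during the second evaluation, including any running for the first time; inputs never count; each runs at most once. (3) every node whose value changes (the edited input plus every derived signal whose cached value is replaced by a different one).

First evaluation (everything demanded from the output):
  sig1 = absv(5) = 5
  sig2 = neg(5) = -5
  sig3 = max2(5, 5) = 5
  sig5 = mul(-5, -5) = 25
  sig6 = min2(-5, 5) = -5
  sig10 = add(25, -5) = 20
  sig11 = min2(-5, 20) = -5

Propagation after the edit:
  sig1: runs — src2 5->8; result 8.
  sig2: runs — src2 5->8; result -8.
  sig3: runs — src2 5->8; sig1 5->8; result 8.
  sig5: runs — sig2 -5->-8; sig2 -5->-8; result 64.
  sig6: runs — sig2 -5->-8; sig3 5->8; result -8.
  sig10: runs — sig5 25->64; sig6 -5->-8; result 56.
  sig11: runs — sig6 -5->-8; sig10 20->56; result -8.

New value of sig11: -8.
Derived signals that run: sig1, sig2, sig3, sig5, sig6, sig10, sig11 — 7 in total.
Values that change: src2, sig1, sig2, sig3, sig5, sig6, sig10, sig11.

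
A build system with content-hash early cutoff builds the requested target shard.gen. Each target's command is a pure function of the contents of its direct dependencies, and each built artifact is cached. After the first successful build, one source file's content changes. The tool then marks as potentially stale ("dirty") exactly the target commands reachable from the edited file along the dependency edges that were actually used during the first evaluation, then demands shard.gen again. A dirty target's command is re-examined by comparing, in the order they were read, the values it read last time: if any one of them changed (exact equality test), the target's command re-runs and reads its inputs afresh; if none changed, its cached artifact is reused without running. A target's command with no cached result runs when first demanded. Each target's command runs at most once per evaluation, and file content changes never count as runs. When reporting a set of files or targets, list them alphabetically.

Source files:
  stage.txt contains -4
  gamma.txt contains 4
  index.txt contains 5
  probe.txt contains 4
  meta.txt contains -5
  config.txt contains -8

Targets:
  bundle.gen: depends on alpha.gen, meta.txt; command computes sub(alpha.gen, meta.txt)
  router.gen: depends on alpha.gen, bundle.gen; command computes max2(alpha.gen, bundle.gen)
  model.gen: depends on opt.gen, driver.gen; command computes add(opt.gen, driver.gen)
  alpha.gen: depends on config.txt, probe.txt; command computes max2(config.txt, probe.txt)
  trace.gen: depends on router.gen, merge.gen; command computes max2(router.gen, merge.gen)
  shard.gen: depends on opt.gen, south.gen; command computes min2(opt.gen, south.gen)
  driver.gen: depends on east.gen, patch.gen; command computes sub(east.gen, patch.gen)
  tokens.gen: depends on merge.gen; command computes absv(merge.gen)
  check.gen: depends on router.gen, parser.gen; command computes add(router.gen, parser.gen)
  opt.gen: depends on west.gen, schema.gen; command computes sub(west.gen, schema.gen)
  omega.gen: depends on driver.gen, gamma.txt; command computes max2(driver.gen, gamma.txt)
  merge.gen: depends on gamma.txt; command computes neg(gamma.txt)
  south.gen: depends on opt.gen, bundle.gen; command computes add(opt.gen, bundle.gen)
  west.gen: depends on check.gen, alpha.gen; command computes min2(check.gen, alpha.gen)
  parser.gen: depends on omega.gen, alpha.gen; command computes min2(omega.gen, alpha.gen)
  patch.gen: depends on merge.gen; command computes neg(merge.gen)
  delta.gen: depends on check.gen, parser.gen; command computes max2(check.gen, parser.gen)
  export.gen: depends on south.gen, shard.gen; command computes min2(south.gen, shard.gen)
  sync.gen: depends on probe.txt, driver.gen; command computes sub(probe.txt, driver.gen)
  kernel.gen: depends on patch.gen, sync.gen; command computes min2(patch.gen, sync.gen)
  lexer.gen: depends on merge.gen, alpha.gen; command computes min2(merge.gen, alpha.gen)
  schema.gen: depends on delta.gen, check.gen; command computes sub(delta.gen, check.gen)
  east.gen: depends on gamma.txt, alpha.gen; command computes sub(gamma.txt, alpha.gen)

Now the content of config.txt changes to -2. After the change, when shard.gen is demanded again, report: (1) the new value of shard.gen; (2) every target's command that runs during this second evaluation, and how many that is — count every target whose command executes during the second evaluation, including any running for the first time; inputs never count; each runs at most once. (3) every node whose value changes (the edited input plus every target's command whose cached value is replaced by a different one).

New value of shard.gen: 4.
Target commands that run: alpha.gen — 1 in total.
Values that change: config.txt.
Key observation: the change is absorbed at alpha.gen — it re-runs but produces the same value, and the output's value is unchanged.

First evaluation (everything demanded from the output):
  alpha.gen = max2(-8, 4) = 4
  bundle.gen = sub(4, -5) = 9
  east.gen = sub(4, 4) = 0
  merge.gen = neg(4) = -4
  patch.gen = neg(-4) = 4
  driver.gen = sub(0, 4) = -4
  omega.gen = max2(-4, 4) = 4
  parser.gen = min2(4, 4) = 4
  router.gen = max2(4, 9) = 9
  check.gen = add(9, 4) = 13
  delta.gen = max2(13, 4) = 13
  schema.gen = sub(13, 13) = 0
  west.gen = min2(13, 4) = 4
  opt.gen = sub(4, 0) = 4
  south.gen = add(4, 9) = 13
  shard.gen = min2(4, 13) = 4

Propagation after the edit:
  alpha.gen: runs — config.txt -8->-2; result 4 (same value as before).
  bundle.gen: checked — values it read are unchanged (alpha.gen unchanged, meta.txt unchanged); reused cached 9 without running.
  east.gen: checked — values it read are unchanged (gamma.txt unchanged, alpha.gen unchanged); reused cached 0 without running.
  driver.gen: checked — values it read are unchanged (east.gen unchanged, patch.gen unchanged); reused cached -4 without running.
  omega.gen: checked — values it read are unchanged (driver.gen unchanged, gamma.txt unchanged); reused cached 4 without running.
  parser.gen: checked — values it read are unchanged (omega.gen unchanged, alpha.gen unchanged); reused cached 4 without running.
  router.gen: checked — values it read are unchanged (alpha.gen unchanged, bundle.gen unchanged); reused cached 9 without running.
  check.gen: checked — values it read are unchanged (router.gen unchanged, parser.gen unchanged); reused cached 13 without running.
  delta.gen: checked — values it read are unchanged (check.gen unchanged, parser.gen unchanged); reused cached 13 without running.
  schema.gen: checked — values it read are unchanged (delta.gen unchanged, check.gen unchanged); reused cached 0 without running.
  west.gen: checked — values it read are unchanged (check.gen unchanged, alpha.gen unchanged); reused cached 4 without running.
  opt.gen: checked — values it read are unchanged (west.gen unchanged, schema.gen unchanged); reused cached 4 without running.
  south.gen: checked — values it read are unchanged (opt.gen unchanged, bundle.gen unchanged); reused cached 13 without running.
  shard.gen: checked — values it read are unchanged (opt.gen unchanged, south.gen unchanged); reused cached 4 without running.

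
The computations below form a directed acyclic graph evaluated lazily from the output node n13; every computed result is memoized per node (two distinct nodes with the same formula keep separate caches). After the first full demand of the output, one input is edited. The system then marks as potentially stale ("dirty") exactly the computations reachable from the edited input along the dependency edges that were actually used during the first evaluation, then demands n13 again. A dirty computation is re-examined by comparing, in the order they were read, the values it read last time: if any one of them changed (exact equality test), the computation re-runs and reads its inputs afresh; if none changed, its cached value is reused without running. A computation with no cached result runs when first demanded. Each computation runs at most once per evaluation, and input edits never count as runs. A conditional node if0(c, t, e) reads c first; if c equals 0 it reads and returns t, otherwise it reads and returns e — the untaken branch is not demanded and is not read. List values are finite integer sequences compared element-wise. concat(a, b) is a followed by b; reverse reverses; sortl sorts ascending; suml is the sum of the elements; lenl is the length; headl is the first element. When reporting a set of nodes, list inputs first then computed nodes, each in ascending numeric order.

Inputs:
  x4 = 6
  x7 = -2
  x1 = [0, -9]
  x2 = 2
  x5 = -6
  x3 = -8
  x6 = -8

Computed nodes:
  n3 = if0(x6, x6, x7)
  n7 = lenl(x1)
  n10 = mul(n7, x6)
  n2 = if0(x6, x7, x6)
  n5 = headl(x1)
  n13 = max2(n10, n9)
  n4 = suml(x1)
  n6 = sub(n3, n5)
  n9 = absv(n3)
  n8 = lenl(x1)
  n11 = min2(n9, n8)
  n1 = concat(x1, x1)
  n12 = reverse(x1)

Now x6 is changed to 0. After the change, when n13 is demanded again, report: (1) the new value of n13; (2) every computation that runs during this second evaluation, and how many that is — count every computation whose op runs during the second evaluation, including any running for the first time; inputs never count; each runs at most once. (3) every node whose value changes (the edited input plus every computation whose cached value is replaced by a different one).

Demanding n13 again yields 0.
4 computations run: n3, n9, n10, n13.
The nodes whose values change: x6, n3, n9, n10, n13.

First demand of the output computes:
  n3 = if0(x6=-8 -> else branch x7) = -2
  n7 = lenl([0, -9]) = 2
  n9 = absv(-2) = 2
  n10 = mul(2, -8) = -16
  n13 = max2(-16, 2) = 2

After the edit, cleaning proceeds:
  n3: a read changed (x6 -8->0) — executes, giving 0.
  n9: a read changed (n3 -2->0) — executes, giving 0.
  n10: a read changed (x6 -8->0) — executes, giving 0.
  n13: a read changed (n10 -16->0; n9 2->0) — executes, giving 0.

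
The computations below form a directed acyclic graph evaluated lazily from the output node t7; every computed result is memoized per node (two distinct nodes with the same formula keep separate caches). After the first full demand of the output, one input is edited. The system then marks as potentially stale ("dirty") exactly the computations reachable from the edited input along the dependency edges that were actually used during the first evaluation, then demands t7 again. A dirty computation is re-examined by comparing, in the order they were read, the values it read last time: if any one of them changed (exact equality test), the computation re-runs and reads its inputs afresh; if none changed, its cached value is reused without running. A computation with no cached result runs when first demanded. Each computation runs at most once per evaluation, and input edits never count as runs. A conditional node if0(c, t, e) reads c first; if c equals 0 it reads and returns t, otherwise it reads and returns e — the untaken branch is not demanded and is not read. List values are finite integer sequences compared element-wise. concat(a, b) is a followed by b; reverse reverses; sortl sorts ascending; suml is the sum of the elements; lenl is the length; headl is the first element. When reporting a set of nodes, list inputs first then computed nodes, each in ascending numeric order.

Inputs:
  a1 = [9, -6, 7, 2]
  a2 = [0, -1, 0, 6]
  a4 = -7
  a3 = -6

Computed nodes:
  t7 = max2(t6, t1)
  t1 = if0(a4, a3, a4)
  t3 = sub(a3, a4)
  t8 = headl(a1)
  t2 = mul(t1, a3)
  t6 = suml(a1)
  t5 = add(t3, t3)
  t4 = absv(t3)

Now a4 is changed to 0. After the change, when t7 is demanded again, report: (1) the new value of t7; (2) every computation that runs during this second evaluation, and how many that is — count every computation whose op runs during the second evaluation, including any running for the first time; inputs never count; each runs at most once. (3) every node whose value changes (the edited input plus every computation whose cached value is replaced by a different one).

First demand of the output computes:
  t1 = if0(a4=-7 -> else branch a4) = -7
  t6 = suml([9, -6, 7, 2]) = 12
  t7 = max2(12, -7) = 12

After the edit, cleaning proceeds:
  t1: a read changed (a4 -7->0; a4 -7->0) — executes, giving -6.
  t7: a read changed (t1 -7->-6) — executes, giving 12 — identical to its old value.

Demanding t7 again yields 12.
2 computations run: t1, t7.
The nodes whose values change: a4, t1.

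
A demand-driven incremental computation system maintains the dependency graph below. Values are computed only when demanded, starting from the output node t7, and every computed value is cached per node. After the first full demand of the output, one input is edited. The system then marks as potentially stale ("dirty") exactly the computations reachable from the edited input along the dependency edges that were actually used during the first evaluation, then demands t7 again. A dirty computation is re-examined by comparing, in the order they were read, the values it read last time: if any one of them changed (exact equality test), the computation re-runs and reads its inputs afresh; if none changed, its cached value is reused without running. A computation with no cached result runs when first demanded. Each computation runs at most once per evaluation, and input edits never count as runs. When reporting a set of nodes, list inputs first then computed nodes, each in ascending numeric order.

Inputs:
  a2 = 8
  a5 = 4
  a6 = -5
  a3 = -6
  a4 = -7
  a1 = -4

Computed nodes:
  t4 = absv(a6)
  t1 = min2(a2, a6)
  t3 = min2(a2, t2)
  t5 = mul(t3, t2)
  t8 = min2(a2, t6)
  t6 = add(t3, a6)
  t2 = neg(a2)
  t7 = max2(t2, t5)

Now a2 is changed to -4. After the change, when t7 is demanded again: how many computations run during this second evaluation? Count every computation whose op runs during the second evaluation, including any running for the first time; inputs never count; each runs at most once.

First evaluation (everything demanded from the output):
  t2 = neg(8) = -8
  t3 = min2(8, -8) = -8
  t5 = mul(-8, -8) = 64
  t7 = max2(-8, 64) = 64

Propagation after the edit:
  t2: runs — a2 8->-4; result 4.
  t3: runs — a2 8->-4; t2 -8->4; result -4.
  t5: runs — t3 -8->-4; t2 -8->4; result -16.
  t7: runs — t2 -8->4; t5 64->-16; result 4.

Computations that run: t2, t3, t5, t7 — 4 in total.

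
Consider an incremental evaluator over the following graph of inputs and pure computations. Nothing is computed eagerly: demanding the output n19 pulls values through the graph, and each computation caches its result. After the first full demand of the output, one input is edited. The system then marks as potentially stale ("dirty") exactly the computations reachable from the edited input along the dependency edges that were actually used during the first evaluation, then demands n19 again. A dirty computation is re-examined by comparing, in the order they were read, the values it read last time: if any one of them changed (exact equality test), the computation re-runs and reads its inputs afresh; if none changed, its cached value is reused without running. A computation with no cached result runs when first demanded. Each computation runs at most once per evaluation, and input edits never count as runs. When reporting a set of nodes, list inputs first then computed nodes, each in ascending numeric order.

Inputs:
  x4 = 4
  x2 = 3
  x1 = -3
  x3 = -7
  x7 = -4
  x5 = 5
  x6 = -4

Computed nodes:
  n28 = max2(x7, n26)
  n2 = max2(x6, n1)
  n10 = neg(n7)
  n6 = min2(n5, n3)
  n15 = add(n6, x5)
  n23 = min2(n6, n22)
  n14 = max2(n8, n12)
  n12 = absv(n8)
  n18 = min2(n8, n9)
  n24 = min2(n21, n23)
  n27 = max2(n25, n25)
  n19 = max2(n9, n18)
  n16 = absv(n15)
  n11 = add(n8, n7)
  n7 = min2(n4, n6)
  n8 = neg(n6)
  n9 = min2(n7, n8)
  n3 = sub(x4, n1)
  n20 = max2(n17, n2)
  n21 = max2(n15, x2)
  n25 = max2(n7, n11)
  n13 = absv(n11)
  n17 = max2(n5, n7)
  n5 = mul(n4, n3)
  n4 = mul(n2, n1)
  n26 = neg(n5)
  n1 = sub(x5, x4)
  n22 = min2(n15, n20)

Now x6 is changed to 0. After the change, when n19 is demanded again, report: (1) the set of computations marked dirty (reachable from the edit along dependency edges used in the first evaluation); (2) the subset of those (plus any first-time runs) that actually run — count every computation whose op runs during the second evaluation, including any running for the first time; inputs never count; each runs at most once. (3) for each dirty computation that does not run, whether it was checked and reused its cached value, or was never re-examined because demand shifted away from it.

Initial pass — values computed on the first demand:
  n1 = sub(5, 4) = 1
  n2 = max2(-4, 1) = 1
  n3 = sub(4, 1) = 3
  n4 = mul(1, 1) = 1
  n5 = mul(1, 3) = 3
  n6 = min2(3, 3) = 3
  n7 = min2(1, 3) = 1
  n8 = neg(3) = -3
  n9 = min2(1, -3) = -3
  n18 = min2(-3, -3) = -3
  n19 = max2(-3, -3) = -3

Second demand — change propagation:
  n2: re-runs because x6 -4->0; new result 1 (unchanged).
  n4: re-examined; everything it read last time is the same (n2 unchanged, n1 unchanged) — cache 1 kept, no run.
  n5: re-examined; everything it read last time is the same (n4 unchanged, n3 unchanged) — cache 3 kept, no run.
  n6: re-examined; everything it read last time is the same (n5 unchanged, n3 unchanged) — cache 3 kept, no run.
  n7: re-examined; everything it read last time is the same (n4 unchanged, n6 unchanged) — cache 1 kept, no run.
  n8: re-examined; everything it read last time is the same (n6 unchanged) — cache -3 kept, no run.
  n9: re-examined; everything it read last time is the same (n7 unchanged, n8 unchanged) — cache -3 kept, no run.
  n18: re-examined; everything it read last time is the same (n8 unchanged, n9 unchanged) — cache -3 kept, no run.
  n19: re-examined; everything it read last time is the same (n9 unchanged, n18 unchanged) — cache -3 kept, no run.

The important point: n2 recomputes to an identical value, and the output ends up unchanged.

Dirty set: n2, n4, n5, n6, n7, n8, n9, n18, n19.
Run set: n2 (1 run).
Re-examined without running (cache reused): n4, n5, n6, n7, n8, n9, n18, n19.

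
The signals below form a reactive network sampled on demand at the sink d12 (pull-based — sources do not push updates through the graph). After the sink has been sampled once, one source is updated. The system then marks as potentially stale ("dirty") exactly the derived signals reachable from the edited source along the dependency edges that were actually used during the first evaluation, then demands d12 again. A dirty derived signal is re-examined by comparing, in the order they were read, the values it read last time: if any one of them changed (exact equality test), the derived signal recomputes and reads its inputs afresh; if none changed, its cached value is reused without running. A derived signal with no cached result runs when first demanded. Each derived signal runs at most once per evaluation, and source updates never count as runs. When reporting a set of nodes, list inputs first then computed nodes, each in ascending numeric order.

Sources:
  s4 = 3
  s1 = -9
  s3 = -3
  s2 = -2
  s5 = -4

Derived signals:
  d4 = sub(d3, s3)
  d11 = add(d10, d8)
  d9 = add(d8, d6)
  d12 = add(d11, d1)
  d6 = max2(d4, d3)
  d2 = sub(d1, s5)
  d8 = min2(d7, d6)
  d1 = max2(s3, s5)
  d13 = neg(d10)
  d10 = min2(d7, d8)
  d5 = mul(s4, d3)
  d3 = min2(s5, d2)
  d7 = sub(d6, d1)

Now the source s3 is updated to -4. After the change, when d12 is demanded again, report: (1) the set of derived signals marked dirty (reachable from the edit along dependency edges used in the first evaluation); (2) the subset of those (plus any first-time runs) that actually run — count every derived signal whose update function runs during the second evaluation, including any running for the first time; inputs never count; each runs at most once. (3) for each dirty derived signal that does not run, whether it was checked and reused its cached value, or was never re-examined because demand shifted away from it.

Initial pass — values computed on the first demand:
  d1 = max2(-3, -4) = -3
  d2 = sub(-3, -4) = 1
  d3 = min2(-4, 1) = -4
  d4 = sub(-4, -3) = -1
  d6 = max2(-1, -4) = -1
  d7 = sub(-1, -3) = 2
  d8 = min2(2, -1) = -1
  d10 = min2(2, -1) = -1
  d11 = add(-1, -1) = -2
  d12 = add(-2, -3) = -5

Second demand — change propagation:
  d1: re-runs because s3 -3->-4; new result -4.
  d2: re-runs because d1 -3->-4; new result 0.
  d3: re-runs because d2 1->0; new result -4 (unchanged).
  d4: re-runs because s3 -3->-4; new result 0.
  d6: re-runs because d4 -1->0; new result 0.
  d7: re-runs because d6 -1->0; d1 -3->-4; new result 4.
  d8: re-runs because d7 2->4; d6 -1->0; new result 0.
  d10: re-runs because d7 2->4; d8 -1->0; new result 0.
  d11: re-runs because d10 -1->0; d8 -1->0; new result 0.
  d12: re-runs because d11 -2->0; d1 -3->-4; new result -4.

Dirty set: d1, d2, d3, d4, d6, d7, d8, d10, d11, d12.
Run set: d1, d2, d3, d4, d6, d7, d8, d10, d11, d12 (10 run).
All dirty derived signals ended up running.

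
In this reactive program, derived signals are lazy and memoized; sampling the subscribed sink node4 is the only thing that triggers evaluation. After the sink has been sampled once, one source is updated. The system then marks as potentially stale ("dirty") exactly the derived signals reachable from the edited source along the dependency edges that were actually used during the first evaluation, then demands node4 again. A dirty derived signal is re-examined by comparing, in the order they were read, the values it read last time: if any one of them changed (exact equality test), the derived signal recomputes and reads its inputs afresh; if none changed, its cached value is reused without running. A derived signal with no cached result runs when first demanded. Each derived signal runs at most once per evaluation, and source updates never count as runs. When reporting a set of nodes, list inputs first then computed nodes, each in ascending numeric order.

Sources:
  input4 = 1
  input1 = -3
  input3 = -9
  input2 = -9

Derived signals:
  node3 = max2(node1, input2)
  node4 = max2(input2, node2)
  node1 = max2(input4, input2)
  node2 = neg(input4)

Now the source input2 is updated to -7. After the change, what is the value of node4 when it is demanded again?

Demanding node4 again yields -1.

First demand of the output computes:
  node2 = neg(1) = -1
  node4 = max2(-9, -1) = -1

After the edit, cleaning proceeds:
  node4: a read changed (input2 -9->-7) — executes, giving -1 — identical to its old value.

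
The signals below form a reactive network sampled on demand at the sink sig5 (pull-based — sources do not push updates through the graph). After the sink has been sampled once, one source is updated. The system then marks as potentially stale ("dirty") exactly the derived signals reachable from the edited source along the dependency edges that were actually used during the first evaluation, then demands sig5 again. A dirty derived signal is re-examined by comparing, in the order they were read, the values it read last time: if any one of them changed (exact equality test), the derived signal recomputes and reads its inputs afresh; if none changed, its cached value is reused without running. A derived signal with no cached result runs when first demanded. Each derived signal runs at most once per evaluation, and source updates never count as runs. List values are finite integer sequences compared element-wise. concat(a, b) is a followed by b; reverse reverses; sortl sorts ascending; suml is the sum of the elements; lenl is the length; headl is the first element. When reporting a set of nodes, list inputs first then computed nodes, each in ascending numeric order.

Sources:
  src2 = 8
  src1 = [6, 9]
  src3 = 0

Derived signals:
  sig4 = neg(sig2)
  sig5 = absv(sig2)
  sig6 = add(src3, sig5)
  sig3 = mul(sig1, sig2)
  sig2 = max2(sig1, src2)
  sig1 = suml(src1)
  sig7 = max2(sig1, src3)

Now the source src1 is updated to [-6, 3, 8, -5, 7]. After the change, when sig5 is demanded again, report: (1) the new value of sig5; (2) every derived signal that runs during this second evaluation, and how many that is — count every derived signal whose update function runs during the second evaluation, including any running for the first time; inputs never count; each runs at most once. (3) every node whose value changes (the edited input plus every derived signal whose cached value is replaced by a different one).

sig5 now evaluates to 8.
Run set: sig1, sig2, sig5 (3 run).
Changed values: src1, sig1, sig2, sig5.

Initial pass — values computed on the first demand:
  sig1 = suml([6, 9]) = 15
  sig2 = max2(15, 8) = 15
  sig5 = absv(15) = 15

Second demand — change propagation:
  sig1: re-runs because src1 [6, 9]->[-6, 3, 8, -5, 7]; new result 7.
  sig2: re-runs because sig1 15->7; new result 8.
  sig5: re-runs because sig2 15->8; new result 8.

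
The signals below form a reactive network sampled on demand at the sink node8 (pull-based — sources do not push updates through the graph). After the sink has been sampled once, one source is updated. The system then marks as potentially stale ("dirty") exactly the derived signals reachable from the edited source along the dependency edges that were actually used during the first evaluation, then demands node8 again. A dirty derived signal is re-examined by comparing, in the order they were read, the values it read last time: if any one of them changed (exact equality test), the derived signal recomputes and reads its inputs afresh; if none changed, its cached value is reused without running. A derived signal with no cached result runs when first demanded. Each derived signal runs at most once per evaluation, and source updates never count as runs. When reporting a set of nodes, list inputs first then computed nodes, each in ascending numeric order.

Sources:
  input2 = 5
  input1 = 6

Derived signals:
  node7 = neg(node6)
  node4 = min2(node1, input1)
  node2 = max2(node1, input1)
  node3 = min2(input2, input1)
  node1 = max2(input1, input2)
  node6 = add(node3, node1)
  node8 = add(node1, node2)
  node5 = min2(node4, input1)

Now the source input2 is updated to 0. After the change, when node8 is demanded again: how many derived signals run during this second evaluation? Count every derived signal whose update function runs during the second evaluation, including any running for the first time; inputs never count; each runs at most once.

Run set: node1 (1 run).
The important point: node1 recomputes to an identical value, and the output ends up unchanged.

Initial pass — values computed on the first demand:
  node1 = max2(6, 5) = 6
  node2 = max2(6, 6) = 6
  node8 = add(6, 6) = 12

Second demand — change propagation:
  node1: re-runs because input2 5->0; new result 6 (unchanged).
  node2: re-examined; everything it read last time is the same (node1 unchanged, input1 unchanged) — cache 6 kept, no run.
  node8: re-examined; everything it read last time is the same (node1 unchanged, node2 unchanged) — cache 12 kept, no run.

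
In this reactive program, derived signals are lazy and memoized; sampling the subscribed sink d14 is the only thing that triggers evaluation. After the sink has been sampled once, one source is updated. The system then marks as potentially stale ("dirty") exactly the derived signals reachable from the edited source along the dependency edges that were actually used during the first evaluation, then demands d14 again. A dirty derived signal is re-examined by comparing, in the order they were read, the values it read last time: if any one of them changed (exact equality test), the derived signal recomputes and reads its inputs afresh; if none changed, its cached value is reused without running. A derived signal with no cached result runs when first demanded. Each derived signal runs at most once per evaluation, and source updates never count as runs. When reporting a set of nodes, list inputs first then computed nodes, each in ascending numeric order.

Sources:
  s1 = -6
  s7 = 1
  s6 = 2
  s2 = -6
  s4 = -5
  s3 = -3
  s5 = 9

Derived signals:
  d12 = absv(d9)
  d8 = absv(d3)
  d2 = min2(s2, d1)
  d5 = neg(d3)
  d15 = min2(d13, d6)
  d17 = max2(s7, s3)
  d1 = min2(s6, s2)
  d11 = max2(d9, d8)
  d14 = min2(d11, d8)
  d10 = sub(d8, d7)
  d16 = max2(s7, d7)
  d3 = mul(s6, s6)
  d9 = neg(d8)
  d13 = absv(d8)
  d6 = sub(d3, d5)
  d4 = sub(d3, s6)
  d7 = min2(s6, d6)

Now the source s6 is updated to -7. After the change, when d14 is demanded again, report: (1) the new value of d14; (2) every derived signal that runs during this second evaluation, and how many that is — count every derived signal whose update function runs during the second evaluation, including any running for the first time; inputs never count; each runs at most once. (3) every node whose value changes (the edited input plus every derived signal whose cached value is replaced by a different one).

First demand of the output computes:
  d3 = mul(2, 2) = 4
  d8 = absv(4) = 4
  d9 = neg(4) = -4
  d11 = max2(-4, 4) = 4
  d14 = min2(4, 4) = 4

After the edit, cleaning proceeds:
  d3: a read changed (s6 2->-7; s6 2->-7) — executes, giving 49.
  d8: a read changed (d3 4->49) — executes, giving 49.
  d9: a read changed (d8 4->49) — executes, giving -49.
  d11: a read changed (d9 -4->-49; d8 4->49) — executes, giving 49.
  d14: a read changed (d11 4->49; d8 4->49) — executes, giving 49.

Demanding d14 again yields 49.
5 derived signals run: d3, d8, d9, d11, d14.
The nodes whose values change: s6, d3, d8, d9, d11, d14.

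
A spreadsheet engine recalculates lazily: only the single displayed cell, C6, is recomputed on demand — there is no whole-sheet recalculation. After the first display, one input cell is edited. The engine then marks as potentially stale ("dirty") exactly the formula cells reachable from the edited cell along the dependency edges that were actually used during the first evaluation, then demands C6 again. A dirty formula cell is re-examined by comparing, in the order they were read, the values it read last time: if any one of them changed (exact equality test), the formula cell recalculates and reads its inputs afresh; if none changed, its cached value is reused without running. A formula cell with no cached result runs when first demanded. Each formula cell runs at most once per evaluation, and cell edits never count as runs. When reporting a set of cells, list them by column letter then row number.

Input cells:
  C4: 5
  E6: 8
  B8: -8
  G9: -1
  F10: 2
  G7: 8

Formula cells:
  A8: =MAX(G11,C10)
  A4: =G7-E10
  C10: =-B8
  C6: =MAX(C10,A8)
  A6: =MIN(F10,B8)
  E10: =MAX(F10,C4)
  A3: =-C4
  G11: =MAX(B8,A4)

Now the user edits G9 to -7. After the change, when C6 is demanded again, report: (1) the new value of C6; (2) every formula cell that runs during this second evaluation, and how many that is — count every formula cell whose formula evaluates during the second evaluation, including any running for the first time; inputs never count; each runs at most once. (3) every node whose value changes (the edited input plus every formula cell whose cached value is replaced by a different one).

New value of C6: 8.
Formula cells that run: none — 0 in total.
Values that change: G9.
Key observation: G9 is never demanded by the output, so the edit triggers no recomputation at all.

First evaluation (everything demanded from the output):
  C10 = -(-8) = 8
  E10 = MAX(2, 5) = 5
  A4 = 8 - 5 = 3
  G11 = MAX(-8, 3) = 3
  A8 = MAX(3, 8) = 8
  C6 = MAX(8, 8) = 8

Propagation after the edit:
  G9 feeds no computation that the output demands — nothing is marked dirty and nothing runs.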